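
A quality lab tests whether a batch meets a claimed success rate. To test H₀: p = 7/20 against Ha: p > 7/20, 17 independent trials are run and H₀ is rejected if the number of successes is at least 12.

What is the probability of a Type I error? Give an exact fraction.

α = P(reject H₀ | H₀ true) = P(Y ≥ 12 | p = 7/20), with Y ~ Binomial(17, 7/20).
Summing C(17,j)(7/20)^j(13/20)^{17−j} for j = 12,…,17 gives 9879295987937618781/3276800000000000000000.

9879295987937618781/3276800000000000000000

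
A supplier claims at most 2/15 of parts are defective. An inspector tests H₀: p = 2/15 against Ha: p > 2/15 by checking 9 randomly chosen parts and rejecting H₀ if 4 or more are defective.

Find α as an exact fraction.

876304928/38443359375

The significance level is the probability, assuming p = 2/15, of seeing 4 or more defectives in 9 draws.
α = 1 − P(K ≤ 3) = 1 − 37567054447/38443359375 = 876304928/38443359375.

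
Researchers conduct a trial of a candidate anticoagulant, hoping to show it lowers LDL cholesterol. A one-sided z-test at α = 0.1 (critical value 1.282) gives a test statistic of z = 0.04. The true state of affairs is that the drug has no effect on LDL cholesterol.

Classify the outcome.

The conventional null hypothesis is that the drug has no effect on LDL cholesterol.
Since z = 0.04 ≤ z* = 1.282, H₀ is not rejected.
H₀ is true (actually the drug has no effect on LDL cholesterol).
The decision matches the true state — no error.

No error (correct decision).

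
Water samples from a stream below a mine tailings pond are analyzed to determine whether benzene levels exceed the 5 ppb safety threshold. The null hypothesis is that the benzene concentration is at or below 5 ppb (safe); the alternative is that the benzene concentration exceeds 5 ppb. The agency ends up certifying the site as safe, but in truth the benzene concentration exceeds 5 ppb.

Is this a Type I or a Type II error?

Type II error

'Certifying the site as safe' corresponds to failing to reject H₀.
H₀ was not rejected but H₀ is false — a Type II error (false negative).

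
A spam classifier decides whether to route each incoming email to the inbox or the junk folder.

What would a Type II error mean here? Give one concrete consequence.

A Type II error would mean concluding that the message is legitimate (not spam) (or at least failing to establish that the message is spam) when in fact the message is spam. Consequence: spam reaches the user's inbox.

With the conventional null hypothesis that the message is legitimate (not spam):
A Type II error is failing to reject H₀ when H₀ is false.
Here that means delivering the message to the inbox when actually the message is spam.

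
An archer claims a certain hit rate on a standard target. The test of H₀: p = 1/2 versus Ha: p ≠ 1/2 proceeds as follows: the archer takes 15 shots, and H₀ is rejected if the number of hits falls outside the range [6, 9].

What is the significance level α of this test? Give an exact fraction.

309/1024

α = P(Y ≤ 5 or Y ≥ 10 | p = 1/2), Y ~ Binomial(15, 1/2).
The two tails are symmetric, so α = 2·(1 + 15 + 105 + 455 + 1365 + 3003)/2^15 = 9888/32768 = 309/1024.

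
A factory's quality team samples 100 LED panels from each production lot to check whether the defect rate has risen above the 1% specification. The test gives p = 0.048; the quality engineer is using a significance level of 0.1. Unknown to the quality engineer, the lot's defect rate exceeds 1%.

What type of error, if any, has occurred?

No error (correct decision).

The conventional null hypothesis is that the lot's defect rate is 1% (within specification).
Since p = 0.048 < α = 0.1, H₀ is rejected.
H₀ is false (actually the lot's defect rate exceeds 1%).
The decision matches the true state — no error.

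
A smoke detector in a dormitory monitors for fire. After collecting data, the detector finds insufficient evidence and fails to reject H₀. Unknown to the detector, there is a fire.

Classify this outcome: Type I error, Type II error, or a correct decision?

The conventional null hypothesis here is that there is no fire.
H₀ was not rejected, but H₀ is actually false.
Failing to reject a false null hypothesis is a Type II error (false negative).

Type II error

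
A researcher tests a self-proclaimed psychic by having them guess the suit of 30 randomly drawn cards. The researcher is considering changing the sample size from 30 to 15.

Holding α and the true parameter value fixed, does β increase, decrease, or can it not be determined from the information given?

Reducing n widens both sampling distributions, so the test has less ability to distinguish Ha from H₀.

It increases.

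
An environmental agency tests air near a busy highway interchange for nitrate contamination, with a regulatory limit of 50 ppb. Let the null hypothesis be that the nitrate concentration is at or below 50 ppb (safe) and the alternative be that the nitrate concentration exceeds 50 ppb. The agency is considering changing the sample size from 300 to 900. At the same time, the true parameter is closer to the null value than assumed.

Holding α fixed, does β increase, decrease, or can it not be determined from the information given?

The first change alone would make β decrease; the second alone would make β increase. Which effect dominates depends on the magnitudes, which are not given.

Cannot be determined from the information given.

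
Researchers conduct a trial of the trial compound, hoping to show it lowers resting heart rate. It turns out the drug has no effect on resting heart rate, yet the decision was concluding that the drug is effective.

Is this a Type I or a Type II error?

The null hypothesis here is that the drug has no effect on resting heart rate.
'Concluding that the drug is effective' corresponds to rejecting H₀.
H₀ was rejected but H₀ is true — a Type I error (false positive).

Type I error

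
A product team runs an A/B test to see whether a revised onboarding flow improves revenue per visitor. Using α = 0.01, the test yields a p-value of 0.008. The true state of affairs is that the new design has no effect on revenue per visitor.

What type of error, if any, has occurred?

Type I error

The conventional null hypothesis is that the new design has no effect on revenue per visitor.
Since p = 0.008 < α = 0.01, H₀ is rejected.
H₀ is true (actually the new design has no effect on revenue per visitor).
Rejecting a true H₀ is a Type I error.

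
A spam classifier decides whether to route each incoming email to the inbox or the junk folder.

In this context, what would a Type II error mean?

A Type II error would mean concluding that the message is legitimate (not spam) (or at least failing to establish that the message is spam) when in fact the message is spam.

With the conventional null hypothesis that the message is legitimate (not spam):
A Type II error is failing to reject H₀ when H₀ is false.
Here that means delivering the message to the inbox when actually the message is spam.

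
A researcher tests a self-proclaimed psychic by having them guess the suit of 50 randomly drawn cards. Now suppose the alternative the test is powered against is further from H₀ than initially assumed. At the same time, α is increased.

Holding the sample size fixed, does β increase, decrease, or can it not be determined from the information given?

It decreases.

The further the true parameter sits from the null value, the more of the Ha sampling distribution falls in the rejection region. Relaxing α lowers the evidence threshold; under Ha, outcomes that previously fell short now trigger rejection. Both changes push β in the same direction.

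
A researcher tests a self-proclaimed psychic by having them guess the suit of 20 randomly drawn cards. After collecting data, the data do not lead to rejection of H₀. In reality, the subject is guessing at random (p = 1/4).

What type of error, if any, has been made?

No error (correct decision).

The conventional null hypothesis here is that the subject is guessing at random (p = 1/4).
The test retained a true H₀ — the decision matches the true state.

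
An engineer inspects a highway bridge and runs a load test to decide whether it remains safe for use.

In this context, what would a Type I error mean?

A Type I error would mean concluding that the structure is structurally deficient when in fact the structure meets the required load capacity (safe).

With the conventional null hypothesis that the structure meets the required load capacity (safe):
A Type I error is rejecting H₀ when H₀ is true.
Here that means closing the structure for repairs when actually the structure meets the required load capacity (safe).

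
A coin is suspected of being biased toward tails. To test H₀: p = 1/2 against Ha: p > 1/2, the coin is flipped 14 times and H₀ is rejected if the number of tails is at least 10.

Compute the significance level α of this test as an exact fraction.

1471/16384

Under H₀, S ~ Binomial(14, 1/2), and α = P(S ≥ 10).
P(S ≥ 10) = [C(14,10) + C(14,11) + C(14,12) + C(14,13) + C(14,14)] / 2^14 = (1001 + 364 + 91 + 14 + 1) / 16384 = 1471/16384.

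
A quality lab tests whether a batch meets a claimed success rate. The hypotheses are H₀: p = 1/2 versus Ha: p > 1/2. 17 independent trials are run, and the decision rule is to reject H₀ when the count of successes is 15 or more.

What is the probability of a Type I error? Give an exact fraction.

α = P(reject H₀ | H₀ true) = P(K ≥ 15 | p = 1/2), with K ~ Binomial(17, 1/2).
P(K ≥ 15) = [C(17,15) + C(17,16) + C(17,17)] / 2^17 = (136 + 17 + 1) / 131072 = 154/131072 = 77/65536.

77/65536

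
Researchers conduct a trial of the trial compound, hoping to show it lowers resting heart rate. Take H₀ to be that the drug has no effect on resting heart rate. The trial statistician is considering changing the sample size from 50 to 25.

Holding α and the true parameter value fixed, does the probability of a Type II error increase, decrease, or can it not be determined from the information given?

It increases.

Reducing n widens both sampling distributions, so the test has less ability to distinguish Ha from H₀.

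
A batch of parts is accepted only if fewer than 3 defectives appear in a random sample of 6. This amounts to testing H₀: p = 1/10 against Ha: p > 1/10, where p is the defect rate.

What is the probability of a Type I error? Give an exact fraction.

317/20000

Under H₀, Y ~ Binomial(6, 1/10); the Type I error rate is P(Y ≥ 3).
α = 1 − P(Y ≤ 2) = 1 − 19683/20000 = 317/20000.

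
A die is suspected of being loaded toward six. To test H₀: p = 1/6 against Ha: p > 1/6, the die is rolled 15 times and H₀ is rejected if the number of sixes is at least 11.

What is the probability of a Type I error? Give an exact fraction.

912701/470184984576

α = P(reject H₀ | H₀ true) = P(S ≥ 11 | p = 1/6), with S ~ Binomial(15, 1/6).
Adding the binomial terms for j = 11 through 15 with p = 1/6 yields 912701/470184984576.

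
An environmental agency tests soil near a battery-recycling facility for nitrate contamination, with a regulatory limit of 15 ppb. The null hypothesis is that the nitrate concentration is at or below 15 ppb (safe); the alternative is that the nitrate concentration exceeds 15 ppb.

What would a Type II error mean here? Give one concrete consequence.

A Type II error is failing to reject H₀ when H₀ is false.
Here that means certifying the site as safe when actually the nitrate concentration exceeds 15 ppb.

A Type II error would mean concluding that the nitrate concentration is at or below 15 ppb (safe) (or at least failing to establish that the nitrate concentration exceeds 15 ppb) when in fact the nitrate concentration exceeds 15 ppb. Consequence: a site with unsafe nitrate levels is certified clean, and people continue to be exposed.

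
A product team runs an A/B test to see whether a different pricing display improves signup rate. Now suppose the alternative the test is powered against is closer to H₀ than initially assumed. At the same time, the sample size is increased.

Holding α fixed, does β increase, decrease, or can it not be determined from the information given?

The first change alone would make β increase; the second alone would make β decrease. Which effect dominates depends on the magnitudes, which are not given.

Cannot be determined from the information given.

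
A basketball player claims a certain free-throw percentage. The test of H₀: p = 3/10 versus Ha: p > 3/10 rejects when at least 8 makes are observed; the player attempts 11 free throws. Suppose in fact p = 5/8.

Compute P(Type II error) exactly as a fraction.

688976199/1073741824

Under the alternative p = 5/8, K ~ Binomial(11, 5/8); β is the probability the test does not reject, P(K < 8).
Summing C(11,j)·(5/8)^j·(3/8)^{11-j} for j = 0..7 gives 688976199/1073741824.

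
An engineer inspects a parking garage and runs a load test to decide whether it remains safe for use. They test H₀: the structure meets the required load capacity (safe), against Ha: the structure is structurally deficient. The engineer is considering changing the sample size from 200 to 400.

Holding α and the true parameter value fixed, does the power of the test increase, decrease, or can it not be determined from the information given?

A larger sample reduces the standard error, pulling the sampling distribution under Ha further from the non-rejection region.
Since power = 1 − β and β decreases, power increases.

It increases.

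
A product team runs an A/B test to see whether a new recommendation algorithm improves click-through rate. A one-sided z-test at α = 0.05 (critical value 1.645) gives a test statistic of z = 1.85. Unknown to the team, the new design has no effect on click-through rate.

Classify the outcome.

Type I error

The conventional null hypothesis is that the new design has no effect on click-through rate.
Since z = 1.85 > z* = 1.645, H₀ is rejected.
H₀ is true (actually the new design has no effect on click-through rate).
Rejecting a true H₀ is a Type I error.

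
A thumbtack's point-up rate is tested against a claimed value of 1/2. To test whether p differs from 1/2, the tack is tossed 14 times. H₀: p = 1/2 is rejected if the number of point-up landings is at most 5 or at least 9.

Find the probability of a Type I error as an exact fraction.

3473/8192

Under H₀, K ~ Binomial(14, 1/2); α is the probability of landing in either tail, P(K ≤ 5) + P(K ≥ 9).
The two tails are symmetric, so α = 2·(1 + 14 + 91 + 364 + 1001 + 2002)/2^14 = 6946/16384 = 3473/8192.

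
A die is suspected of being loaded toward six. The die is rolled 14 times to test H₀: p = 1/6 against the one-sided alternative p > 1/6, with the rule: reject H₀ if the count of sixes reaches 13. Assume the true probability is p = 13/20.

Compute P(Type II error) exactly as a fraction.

A Type II error is failing to reject when Ha holds: with p = 13/20, β = P(Y ≤ 12).
Adding the binomial probabilities P(Y=0)+…+P(Y=12) at p = 13/20 gives 1604780863168259917/1638400000000000000.

1604780863168259917/1638400000000000000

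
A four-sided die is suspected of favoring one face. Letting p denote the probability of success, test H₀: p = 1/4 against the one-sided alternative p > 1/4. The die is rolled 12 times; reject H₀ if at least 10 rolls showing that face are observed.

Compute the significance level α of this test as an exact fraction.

631/16777216

α = P(reject H₀ | H₀ true) = P(Y ≥ 10 | p = 1/4), with Y ~ Binomial(12, 1/4).
Adding the binomial terms for j = 10 through 12 with p = 1/4 yields 631/16777216.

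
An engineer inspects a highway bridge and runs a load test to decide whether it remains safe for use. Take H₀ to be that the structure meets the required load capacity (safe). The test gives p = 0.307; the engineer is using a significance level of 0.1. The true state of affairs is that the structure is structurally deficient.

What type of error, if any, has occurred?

Since p = 0.307 ≥ α = 0.1, H₀ is not rejected.
H₀ is false (actually the structure is structurally deficient).
Failing to reject a false H₀ is a Type II error.

Type II error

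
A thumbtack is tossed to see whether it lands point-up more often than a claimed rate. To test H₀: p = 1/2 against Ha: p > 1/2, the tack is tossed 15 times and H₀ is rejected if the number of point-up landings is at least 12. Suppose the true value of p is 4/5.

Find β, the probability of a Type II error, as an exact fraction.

β = P(fail to reject H₀ | Ha true) = P(Y ≤ 11 | p = 4/5), Y ~ Binomial(15, 4/5).
Summing C(15,j)·(4/5)^j·(1/5)^{15-j} for j = 0..11 gives 10737240461/30517578125.

10737240461/30517578125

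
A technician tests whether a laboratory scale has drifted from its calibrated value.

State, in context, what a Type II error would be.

A Type II error would mean concluding that the instrument is correctly calibrated (or at least failing to establish that the instrument has drifted out of calibration) when in fact the instrument has drifted out of calibration.

With the conventional null hypothesis that the instrument is correctly calibrated:
A Type II error is failing to reject H₀ when H₀ is false.
Here that means leaving the instrument in service when actually the instrument has drifted out of calibration.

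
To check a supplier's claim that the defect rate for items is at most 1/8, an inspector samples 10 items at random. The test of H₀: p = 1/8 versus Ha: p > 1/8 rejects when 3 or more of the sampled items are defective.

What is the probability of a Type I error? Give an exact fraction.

32078615/268435456

α = P(reject H₀ | H₀ true) = P(K ≥ 3 | p = 1/8), K ~ Binomial(10, 1/8).
Computing the lower-tail complement: 1 − 236356841/268435456 = 32078615/268435456.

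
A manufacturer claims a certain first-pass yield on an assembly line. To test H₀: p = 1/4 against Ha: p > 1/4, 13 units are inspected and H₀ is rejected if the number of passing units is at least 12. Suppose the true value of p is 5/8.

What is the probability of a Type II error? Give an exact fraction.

134753406597/137438953472

A Type II error is failing to reject when Ha holds: with p = 5/8, β = P(S ≤ 11).
Adding the binomial probabilities P(S=0)+…+P(S=11) at p = 5/8 gives 134753406597/137438953472.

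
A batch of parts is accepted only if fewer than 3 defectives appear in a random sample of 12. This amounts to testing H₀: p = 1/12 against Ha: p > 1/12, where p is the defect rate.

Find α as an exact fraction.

642062000537/8916100448256

The significance level is the probability, assuming p = 1/12, of seeing 3 or more defectives in 12 draws.
Computing the lower-tail complement: 1 − 8274038447719/8916100448256 = 642062000537/8916100448256.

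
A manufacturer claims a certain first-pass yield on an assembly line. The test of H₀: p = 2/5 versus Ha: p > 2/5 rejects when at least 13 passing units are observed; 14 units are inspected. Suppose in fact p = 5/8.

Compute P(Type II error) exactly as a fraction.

4340673464229/4398046511104

A Type II error is failing to reject when Ha holds: with p = 5/8, β = P(Y ≤ 12).
Summing C(14,j)·(5/8)^j·(3/8)^{14-j} for j = 0..12 gives 4340673464229/4398046511104.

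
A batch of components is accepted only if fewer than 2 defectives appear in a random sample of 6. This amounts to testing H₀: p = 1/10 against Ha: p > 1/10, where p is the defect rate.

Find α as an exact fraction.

22853/200000

Under H₀, X ~ Binomial(6, 1/10); the Type I error rate is P(X ≥ 2).
Via the complement, α = 1 − Σ_{j=0}^{1} C(6,j)(1/10)^j(9/10)^{6-j} = 22853/200000.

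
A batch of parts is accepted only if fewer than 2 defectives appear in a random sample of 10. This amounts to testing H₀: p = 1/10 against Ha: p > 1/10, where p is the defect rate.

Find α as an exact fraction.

The significance level is the probability, assuming p = 1/10, of seeing 2 or more defectives in 10 draws.
Computing the lower-tail complement: 1 − 7360989291/10000000000 = 2639010709/10000000000.

2639010709/10000000000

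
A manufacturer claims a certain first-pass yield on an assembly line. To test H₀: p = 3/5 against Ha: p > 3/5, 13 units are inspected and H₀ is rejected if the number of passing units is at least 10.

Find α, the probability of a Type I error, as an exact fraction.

α = P(reject H₀ | H₀ true) = P(K ≥ 10 | p = 3/5), with K ~ Binomial(13, 3/5).
Summing C(13,j)(3/5)^j(2/5)^{13−j} for j = 10,…,13 gives 41157153/244140625.

41157153/244140625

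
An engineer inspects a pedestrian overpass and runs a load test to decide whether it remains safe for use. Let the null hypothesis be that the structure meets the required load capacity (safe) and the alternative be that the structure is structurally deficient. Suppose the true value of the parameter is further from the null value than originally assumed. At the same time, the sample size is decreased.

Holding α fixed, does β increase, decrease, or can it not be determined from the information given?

Cannot be determined from the information given.

The first change alone would make β decrease; the second alone would make β increase. Which effect dominates depends on the magnitudes, which are not given.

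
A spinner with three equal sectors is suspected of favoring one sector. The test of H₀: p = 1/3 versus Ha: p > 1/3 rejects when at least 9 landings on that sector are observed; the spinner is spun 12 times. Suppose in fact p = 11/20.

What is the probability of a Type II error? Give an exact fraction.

709043757719553/819200000000000

Under the alternative p = 11/20, Y ~ Binomial(12, 11/20); β is the probability the test does not reject, P(Y < 9).
Summing C(12,j)·(11/20)^j·(9/20)^{12-j} for j = 0..8 gives 709043757719553/819200000000000.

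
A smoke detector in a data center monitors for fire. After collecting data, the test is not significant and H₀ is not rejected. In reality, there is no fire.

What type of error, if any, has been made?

Neither — the decision is correct.

The conventional null hypothesis here is that there is no fire.
The test retained a true H₀ — the decision matches the true state.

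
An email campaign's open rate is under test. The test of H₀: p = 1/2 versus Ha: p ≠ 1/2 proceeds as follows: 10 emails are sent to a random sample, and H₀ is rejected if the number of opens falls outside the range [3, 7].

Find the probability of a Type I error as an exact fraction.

7/64

The significance level is the null-hypothesis probability of the rejection region {≤2} ∪ {≥8}.
By symmetry, α = 2·P(X ≤ 2) = 2·(1 + 10 + 45)/1024 = 112/1024 = 7/64.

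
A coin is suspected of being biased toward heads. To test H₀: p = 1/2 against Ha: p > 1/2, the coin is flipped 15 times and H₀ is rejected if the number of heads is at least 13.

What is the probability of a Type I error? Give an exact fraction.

The Type I error probability is α = P(X ≥ 13) computed under H₀, where X ~ Binomial(15, 1/2).
P(X ≥ 13) = [C(15,13) + C(15,14) + C(15,15)] / 2^15 = (105 + 15 + 1) / 32768 = 121/32768.

121/32768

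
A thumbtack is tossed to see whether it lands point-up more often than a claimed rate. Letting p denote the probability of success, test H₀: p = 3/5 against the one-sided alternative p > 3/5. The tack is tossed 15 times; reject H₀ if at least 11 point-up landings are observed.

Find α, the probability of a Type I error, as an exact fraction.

6630789357/30517578125

α = P(reject H₀ | H₀ true) = P(S ≥ 11 | p = 3/5), with S ~ Binomial(15, 3/5).
Summing C(15,j)(3/5)^j(2/5)^{15−j} for j = 11,…,15 gives 6630789357/30517578125.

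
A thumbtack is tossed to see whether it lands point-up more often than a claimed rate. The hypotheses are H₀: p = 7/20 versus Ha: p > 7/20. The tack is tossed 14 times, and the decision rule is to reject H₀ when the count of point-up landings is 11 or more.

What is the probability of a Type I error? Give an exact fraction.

906230596911073/819200000000000000

The Type I error probability is α = P(S ≥ 11) computed under H₀, where S ~ Binomial(14, 7/20).
Summing C(14,j)(7/20)^j(13/20)^{14−j} for j = 11,…,14 gives 906230596911073/819200000000000000.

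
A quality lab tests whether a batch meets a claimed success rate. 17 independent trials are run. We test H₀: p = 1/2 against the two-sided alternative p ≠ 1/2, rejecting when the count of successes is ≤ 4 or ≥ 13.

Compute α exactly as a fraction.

1607/32768

Under H₀, K ~ Binomial(17, 1/2); α is the probability of landing in either tail, P(K ≤ 4) + P(K ≥ 13).
Each tail has probability (1 + 17 + 136 + 680 + 2380)/131072; doubling gives α = 6428/131072 = 1607/32768.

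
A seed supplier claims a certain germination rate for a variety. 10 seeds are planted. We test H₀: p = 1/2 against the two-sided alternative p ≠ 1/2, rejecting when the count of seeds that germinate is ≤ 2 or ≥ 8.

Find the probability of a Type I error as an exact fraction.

7/64

The significance level is the null-hypothesis probability of the rejection region {≤2} ∪ {≥8}.
The two tails are symmetric, so α = 2·(1 + 10 + 45)/2^10 = 112/1024 = 7/64.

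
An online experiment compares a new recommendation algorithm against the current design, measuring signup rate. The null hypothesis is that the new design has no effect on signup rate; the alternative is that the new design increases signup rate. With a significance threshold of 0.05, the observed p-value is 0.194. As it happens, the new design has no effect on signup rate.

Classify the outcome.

No error — this is a correct decision.

Since p = 0.194 ≥ α = 0.05, H₀ is not rejected.
H₀ is true (actually the new design has no effect on signup rate).
The decision matches the true state — no error.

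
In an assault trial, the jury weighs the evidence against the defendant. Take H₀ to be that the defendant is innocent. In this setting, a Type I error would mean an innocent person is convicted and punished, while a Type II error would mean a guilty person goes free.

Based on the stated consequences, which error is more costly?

Type I error

The Type I consequence (an innocent person is convicted and punished) is more severe than the Type II consequence (a guilty person goes free).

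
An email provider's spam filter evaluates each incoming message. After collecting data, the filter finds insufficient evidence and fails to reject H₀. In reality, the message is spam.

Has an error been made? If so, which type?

The conventional null hypothesis here is that the message is legitimate (not spam).
H₀ was not rejected, but H₀ is actually false.
Failing to reject a false null hypothesis is a Type II error (false negative).

Type II error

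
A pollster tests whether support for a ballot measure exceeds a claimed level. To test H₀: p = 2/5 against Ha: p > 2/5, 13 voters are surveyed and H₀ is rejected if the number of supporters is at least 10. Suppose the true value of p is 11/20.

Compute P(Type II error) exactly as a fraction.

1857697115702463/2048000000000000

Under the alternative p = 11/20, S ~ Binomial(13, 11/20); β is the probability the test does not reject, P(S < 10).
Summing C(13,j)·(11/20)^j·(9/20)^{13-j} for j = 0..9 gives 1857697115702463/2048000000000000.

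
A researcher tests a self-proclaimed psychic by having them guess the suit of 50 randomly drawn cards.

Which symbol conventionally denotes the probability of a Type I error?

P(Type I error) = P(reject H₀ | H₀ true) = α, the significance level.

α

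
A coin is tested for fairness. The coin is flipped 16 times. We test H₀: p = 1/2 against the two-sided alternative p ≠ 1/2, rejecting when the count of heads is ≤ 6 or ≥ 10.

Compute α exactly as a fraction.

The significance level is the null-hypothesis probability of the rejection region {≤6} ∪ {≥10}.
The two tails are symmetric, so α = 2·(1 + 16 + 120 + 560 + 1820 + 4368 + 8008)/2^16 = 29786/65536 = 14893/32768.

14893/32768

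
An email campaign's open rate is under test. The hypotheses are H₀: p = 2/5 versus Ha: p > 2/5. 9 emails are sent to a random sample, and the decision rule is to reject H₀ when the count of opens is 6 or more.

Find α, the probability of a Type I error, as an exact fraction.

Under H₀, S ~ Binomial(9, 2/5), and α = P(S ≥ 6).
P(S ≥ 6) = Σ_{j=6}^{9} C(9,j)·(2/5)^j·(3/5)^{9-j} = 194048/1953125.

194048/1953125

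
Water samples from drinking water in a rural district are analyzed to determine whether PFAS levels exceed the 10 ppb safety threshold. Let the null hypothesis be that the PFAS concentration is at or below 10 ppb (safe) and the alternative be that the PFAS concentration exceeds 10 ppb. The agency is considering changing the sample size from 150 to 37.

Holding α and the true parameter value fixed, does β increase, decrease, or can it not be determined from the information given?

It increases.

A smaller sample increases the standard error, so the sampling distributions under H₀ and Ha overlap more.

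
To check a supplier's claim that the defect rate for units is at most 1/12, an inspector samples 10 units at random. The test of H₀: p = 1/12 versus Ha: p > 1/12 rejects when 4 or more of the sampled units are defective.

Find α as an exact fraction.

Under H₀, Y ~ Binomial(10, 1/12); the Type I error rate is P(Y ≥ 4).
Computing the lower-tail complement: 1 − 5125125973/5159780352 = 34654379/5159780352.

34654379/5159780352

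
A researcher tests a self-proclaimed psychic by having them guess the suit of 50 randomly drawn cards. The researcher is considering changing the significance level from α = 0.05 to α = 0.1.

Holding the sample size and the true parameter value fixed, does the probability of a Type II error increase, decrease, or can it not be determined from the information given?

With a larger α the critical value moves toward the center, so more of the Ha sampling distribution lies in the rejection region.

It decreases.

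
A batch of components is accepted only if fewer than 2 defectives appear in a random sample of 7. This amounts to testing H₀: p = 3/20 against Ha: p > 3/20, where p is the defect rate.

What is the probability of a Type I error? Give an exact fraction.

181386189/640000000

α = P(reject H₀ | H₀ true) = P(S ≥ 2 | p = 3/20), S ~ Binomial(7, 3/20).
α = 1 − P(S ≤ 1) = 1 − 458613811/640000000 = 181386189/640000000.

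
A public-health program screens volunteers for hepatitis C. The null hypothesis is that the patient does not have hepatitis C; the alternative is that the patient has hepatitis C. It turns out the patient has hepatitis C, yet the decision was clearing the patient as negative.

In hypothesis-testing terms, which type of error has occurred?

'Clearing the patient as negative' corresponds to failing to reject H₀.
H₀ was not rejected but H₀ is false — a Type II error (false negative).

Type II error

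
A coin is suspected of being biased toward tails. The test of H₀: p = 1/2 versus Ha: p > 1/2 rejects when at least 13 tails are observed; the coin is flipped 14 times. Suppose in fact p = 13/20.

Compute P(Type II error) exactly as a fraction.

1604780863168259917/1638400000000000000

A Type II error is failing to reject when Ha holds: with p = 13/20, β = P(Y ≤ 12).
Equivalently, β = 1 − P(Y ≥ 13) = 1604780863168259917/1638400000000000000.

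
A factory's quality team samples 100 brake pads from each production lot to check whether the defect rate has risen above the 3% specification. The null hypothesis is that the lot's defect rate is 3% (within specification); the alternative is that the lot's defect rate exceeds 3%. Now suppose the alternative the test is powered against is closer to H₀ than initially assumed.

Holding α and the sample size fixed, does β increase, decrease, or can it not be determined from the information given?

When the true parameter is near the null value, the test has a harder time distinguishing Ha from H₀.

It increases.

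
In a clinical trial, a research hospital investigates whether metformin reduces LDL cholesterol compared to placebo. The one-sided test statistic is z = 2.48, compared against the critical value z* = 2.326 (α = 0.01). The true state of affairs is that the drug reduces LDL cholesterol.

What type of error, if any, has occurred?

The conventional null hypothesis is that the drug has no effect on LDL cholesterol.
Since z = 2.48 > z* = 2.326, H₀ is rejected.
H₀ is false (actually the drug reduces LDL cholesterol).
The decision matches the true state — no error.

No error (correct decision).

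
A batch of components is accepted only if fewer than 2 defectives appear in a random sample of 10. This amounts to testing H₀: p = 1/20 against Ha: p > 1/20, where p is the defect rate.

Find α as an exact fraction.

882056764409/10240000000000

α = P(reject H₀ | H₀ true) = P(Y ≥ 2 | p = 1/20), Y ~ Binomial(10, 1/20).
Via the complement, α = 1 − Σ_{j=0}^{1} C(10,j)(1/20)^j(19/20)^{10-j} = 882056764409/10240000000000.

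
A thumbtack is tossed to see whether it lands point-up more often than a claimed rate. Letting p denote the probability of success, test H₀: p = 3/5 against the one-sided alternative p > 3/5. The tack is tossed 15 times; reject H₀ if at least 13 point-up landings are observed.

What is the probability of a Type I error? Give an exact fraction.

The Type I error probability is α = P(K ≥ 13) computed under H₀, where K ~ Binomial(15, 3/5).
Adding the binomial terms for j = 13 through 15 with p = 3/5 yields 827453637/30517578125.

827453637/30517578125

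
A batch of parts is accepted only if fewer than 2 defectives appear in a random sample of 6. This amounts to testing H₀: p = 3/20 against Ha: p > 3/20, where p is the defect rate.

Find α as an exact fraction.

The significance level is the probability, assuming p = 3/20, of seeing 2 or more defectives in 6 draws.
Via the complement, α = 1 − Σ_{j=0}^{1} C(6,j)(3/20)^j(17/20)^{6-j} = 2861001/12800000.

2861001/12800000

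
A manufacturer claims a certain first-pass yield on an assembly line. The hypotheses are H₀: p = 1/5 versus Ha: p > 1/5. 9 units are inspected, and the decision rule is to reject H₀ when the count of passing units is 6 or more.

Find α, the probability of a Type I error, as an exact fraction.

The Type I error probability is α = P(K ≥ 6) computed under H₀, where K ~ Binomial(9, 1/5).
Adding the binomial terms for j = 6 through 9 with p = 1/5 yields 5989/1953125.

5989/1953125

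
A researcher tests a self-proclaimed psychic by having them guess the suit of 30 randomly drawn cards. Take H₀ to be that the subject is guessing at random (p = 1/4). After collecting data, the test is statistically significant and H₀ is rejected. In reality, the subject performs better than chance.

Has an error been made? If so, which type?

The test rejected a false H₀ — the decision matches the true state.

No error (correct decision).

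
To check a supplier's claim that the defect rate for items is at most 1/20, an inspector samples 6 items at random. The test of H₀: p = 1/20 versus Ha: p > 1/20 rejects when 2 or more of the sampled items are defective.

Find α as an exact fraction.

α = P(reject H₀ | H₀ true) = P(K ≥ 2 | p = 1/20), K ~ Binomial(6, 1/20).
α = 1 − P(K ≤ 1) = 1 − 2476099/2560000 = 83901/2560000.

83901/2560000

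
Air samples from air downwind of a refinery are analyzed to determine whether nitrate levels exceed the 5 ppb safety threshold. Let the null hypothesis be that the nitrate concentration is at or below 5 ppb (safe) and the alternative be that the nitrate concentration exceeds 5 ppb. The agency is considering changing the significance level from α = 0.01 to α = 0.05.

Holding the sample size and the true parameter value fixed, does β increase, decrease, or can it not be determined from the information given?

It decreases.

Relaxing α lowers the evidence threshold; under Ha, outcomes that previously fell short now trigger rejection.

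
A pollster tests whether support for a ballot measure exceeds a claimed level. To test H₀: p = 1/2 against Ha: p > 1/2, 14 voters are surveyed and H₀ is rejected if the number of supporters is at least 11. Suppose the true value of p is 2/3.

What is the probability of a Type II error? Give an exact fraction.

3533689/4782969

A Type II error is failing to reject when Ha holds: with p = 2/3, β = P(K ≤ 10).
Adding the binomial probabilities P(K=0)+…+P(K=10) at p = 2/3 gives 3533689/4782969.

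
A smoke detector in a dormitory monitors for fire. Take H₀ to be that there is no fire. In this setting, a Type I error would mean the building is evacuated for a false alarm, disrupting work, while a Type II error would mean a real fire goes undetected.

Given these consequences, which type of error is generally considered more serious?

The Type II consequence (a real fire goes undetected) is more severe than the Type I consequence (the building is evacuated for a false alarm, disrupting work).

Type II error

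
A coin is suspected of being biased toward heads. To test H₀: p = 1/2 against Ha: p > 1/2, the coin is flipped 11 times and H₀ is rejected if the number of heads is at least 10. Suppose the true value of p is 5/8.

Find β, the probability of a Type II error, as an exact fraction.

4109420421/4294967296

A Type II error is failing to reject when Ha holds: with p = 5/8, β = P(S ≤ 9).
Adding the binomial probabilities P(S=0)+…+P(S=9) at p = 5/8 gives 4109420421/4294967296.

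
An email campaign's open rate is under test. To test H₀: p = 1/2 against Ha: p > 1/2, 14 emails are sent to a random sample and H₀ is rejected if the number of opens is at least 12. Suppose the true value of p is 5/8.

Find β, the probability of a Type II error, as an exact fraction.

β = P(fail to reject H₀ | Ha true) = P(X ≤ 11 | p = 5/8), X ~ Binomial(14, 5/8).
Adding the binomial probabilities P(X=0)+…+P(X=11) at p = 5/8 gives 2070361146177/2199023255552.

2070361146177/2199023255552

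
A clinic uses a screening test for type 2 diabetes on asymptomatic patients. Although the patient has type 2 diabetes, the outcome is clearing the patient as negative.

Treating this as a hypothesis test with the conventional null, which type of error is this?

Type II error

The null hypothesis here is that the patient does not have type 2 diabetes.
'Clearing the patient as negative' corresponds to failing to reject H₀.
H₀ was not rejected but H₀ is false — a Type II error (false negative).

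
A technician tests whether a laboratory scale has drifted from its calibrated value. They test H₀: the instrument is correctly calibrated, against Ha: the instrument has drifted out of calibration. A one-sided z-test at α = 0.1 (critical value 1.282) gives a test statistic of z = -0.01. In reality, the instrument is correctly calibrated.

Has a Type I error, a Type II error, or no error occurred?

Since z = -0.01 ≤ z* = 1.282, H₀ is not rejected.
H₀ is true (actually the instrument is correctly calibrated).
The decision matches the true state — no error.

No error (correct decision).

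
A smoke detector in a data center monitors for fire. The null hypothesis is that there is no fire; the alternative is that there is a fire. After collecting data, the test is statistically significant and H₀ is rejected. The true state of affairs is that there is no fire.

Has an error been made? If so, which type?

H₀ was rejected, but H₀ is actually true.
Rejecting a true null hypothesis is a Type I error (false positive).

Type I error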